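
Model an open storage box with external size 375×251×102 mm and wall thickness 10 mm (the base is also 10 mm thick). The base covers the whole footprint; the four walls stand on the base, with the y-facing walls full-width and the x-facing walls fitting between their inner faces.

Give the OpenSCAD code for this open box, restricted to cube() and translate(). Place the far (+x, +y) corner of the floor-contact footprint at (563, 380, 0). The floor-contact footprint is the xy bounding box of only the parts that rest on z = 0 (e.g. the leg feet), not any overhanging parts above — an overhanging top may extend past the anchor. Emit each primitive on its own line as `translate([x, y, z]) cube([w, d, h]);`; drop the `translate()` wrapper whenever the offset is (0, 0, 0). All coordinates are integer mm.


translate([188, 129, 0]) cube([375, 251, 10]);
translate([188, 129, 10]) cube([375, 10, 92]);
translate([188, 370, 10]) cube([375, 10, 92]);
translate([188, 139, 10]) cube([10, 231, 92]);
translate([553, 139, 10]) cube([10, 231, 92]);


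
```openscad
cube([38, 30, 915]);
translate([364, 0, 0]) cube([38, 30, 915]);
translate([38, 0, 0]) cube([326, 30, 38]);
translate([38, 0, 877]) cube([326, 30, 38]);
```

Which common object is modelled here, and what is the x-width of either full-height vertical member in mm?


A picture frame. The border width is 38 mm.

Four thin pieces enclosing a rectangular opening — a picture frame. The two full-height stiles are 915 mm tall; the top rail sits at z = 877 and is 38 mm tall, so the border above the opening is 915 − 877 = 38 mm, matching the stile x-width.


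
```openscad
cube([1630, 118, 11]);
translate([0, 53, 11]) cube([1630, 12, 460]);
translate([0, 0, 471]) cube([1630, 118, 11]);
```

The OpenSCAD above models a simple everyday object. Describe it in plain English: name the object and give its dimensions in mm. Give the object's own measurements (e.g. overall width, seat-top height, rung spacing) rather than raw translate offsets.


An I-beam lying along x, 1630 mm long. Overall section height 482 mm. Two flanges 118 mm wide (y) and 11 mm thick, one on the floor and one at the top; a web 12 mm thick runs between them, centred on the flange width.


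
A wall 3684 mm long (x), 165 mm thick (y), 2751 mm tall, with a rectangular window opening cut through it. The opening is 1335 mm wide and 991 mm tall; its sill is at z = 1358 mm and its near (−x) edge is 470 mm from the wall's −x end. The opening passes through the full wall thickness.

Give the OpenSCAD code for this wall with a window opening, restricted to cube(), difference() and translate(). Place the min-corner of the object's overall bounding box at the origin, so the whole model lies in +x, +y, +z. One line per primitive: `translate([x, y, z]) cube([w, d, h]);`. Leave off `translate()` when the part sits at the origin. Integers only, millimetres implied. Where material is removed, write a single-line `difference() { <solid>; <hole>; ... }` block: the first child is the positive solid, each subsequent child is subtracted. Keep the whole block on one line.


difference() { cube([3684, 165, 2751]); translate([470, 0, 1358]) cube([1335, 165, 991]); }


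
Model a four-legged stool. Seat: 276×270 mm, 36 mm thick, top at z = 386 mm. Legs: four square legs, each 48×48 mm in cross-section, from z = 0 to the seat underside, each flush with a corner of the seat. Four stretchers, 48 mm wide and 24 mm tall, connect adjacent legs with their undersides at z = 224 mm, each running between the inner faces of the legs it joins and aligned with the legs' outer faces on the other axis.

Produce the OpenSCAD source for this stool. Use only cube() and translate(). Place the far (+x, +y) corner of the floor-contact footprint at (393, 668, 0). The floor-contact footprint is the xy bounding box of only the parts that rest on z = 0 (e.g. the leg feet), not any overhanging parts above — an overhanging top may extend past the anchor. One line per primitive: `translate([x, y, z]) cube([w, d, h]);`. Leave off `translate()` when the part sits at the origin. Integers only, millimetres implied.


// leg_h = 386 - 36 = 350
// stretcher span = 276 - 2*48 = 180
translate([117, 398, 350]) cube([276, 270, 36]);
translate([117, 398, 0]) cube([48, 48, 350]);
translate([345, 398, 0]) cube([48, 48, 350]);
translate([117, 620, 0]) cube([48, 48, 350]);
translate([345, 620, 0]) cube([48, 48, 350]);
translate([165, 398, 224]) cube([180, 48, 24]);
translate([165, 620, 224]) cube([180, 48, 24]);
translate([117, 446, 224]) cube([48, 174, 24]);
translate([345, 446, 224]) cube([48, 174, 24]);


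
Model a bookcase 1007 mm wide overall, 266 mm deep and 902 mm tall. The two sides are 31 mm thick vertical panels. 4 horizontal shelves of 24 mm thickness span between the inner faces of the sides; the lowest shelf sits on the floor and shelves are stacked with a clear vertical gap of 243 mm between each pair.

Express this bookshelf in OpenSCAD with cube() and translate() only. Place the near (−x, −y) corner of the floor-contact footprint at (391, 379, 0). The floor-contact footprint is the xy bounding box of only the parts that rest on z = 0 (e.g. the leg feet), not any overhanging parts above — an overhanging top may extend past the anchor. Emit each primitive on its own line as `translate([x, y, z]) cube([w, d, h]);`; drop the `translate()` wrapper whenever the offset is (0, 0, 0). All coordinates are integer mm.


translate([391, 379, 0]) cube([31, 266, 902]);
translate([1367, 379, 0]) cube([31, 266, 902]);
translate([422, 379, 0]) cube([945, 266, 24]);
translate([422, 379, 267]) cube([945, 266, 24]);
translate([422, 379, 534]) cube([945, 266, 24]);
translate([422, 379, 801]) cube([945, 266, 24]);


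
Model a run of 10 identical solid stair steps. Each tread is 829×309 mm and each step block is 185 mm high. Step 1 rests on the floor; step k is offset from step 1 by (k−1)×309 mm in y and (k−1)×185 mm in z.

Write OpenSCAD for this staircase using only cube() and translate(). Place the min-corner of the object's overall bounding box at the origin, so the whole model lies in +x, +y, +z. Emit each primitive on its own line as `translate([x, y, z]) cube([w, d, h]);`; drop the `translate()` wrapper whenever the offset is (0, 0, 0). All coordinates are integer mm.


cube([829, 309, 185]);
translate([0, 309, 185]) cube([829, 309, 185]);
translate([0, 618, 370]) cube([829, 309, 185]);
translate([0, 927, 555]) cube([829, 309, 185]);
translate([0, 1236, 740]) cube([829, 309, 185]);
translate([0, 1545, 925]) cube([829, 309, 185]);
translate([0, 1854, 1110]) cube([829, 309, 185]);
translate([0, 2163, 1295]) cube([829, 309, 185]);
translate([0, 2472, 1480]) cube([829, 309, 185]);
translate([0, 2781, 1665]) cube([829, 309, 185]);


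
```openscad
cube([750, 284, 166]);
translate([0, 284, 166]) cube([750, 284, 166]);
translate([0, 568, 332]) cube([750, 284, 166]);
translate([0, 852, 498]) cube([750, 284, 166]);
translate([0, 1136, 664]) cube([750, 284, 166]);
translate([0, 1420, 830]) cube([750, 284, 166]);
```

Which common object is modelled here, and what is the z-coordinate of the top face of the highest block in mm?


A staircase. The total rise is 996 mm.

6 identical blocks, each offset up and back from the previous — a staircase. Each step is 166 mm tall and there are 6 of them, so the total rise is 6 × 166 = 996 mm.


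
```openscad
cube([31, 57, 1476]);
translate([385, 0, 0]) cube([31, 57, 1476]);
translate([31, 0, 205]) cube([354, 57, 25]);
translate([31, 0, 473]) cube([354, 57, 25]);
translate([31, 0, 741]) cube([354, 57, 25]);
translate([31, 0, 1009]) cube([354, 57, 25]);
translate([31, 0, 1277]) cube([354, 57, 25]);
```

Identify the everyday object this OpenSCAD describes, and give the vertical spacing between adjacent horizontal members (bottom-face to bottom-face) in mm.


A ladder. The rung spacing is 268 mm.

Two tall 31×57 posts with 5 short bars between them — a ladder. Adjacent rungs sit at z = 205 and z = 473, so the spacing is 473 − 205 = 268 mm.


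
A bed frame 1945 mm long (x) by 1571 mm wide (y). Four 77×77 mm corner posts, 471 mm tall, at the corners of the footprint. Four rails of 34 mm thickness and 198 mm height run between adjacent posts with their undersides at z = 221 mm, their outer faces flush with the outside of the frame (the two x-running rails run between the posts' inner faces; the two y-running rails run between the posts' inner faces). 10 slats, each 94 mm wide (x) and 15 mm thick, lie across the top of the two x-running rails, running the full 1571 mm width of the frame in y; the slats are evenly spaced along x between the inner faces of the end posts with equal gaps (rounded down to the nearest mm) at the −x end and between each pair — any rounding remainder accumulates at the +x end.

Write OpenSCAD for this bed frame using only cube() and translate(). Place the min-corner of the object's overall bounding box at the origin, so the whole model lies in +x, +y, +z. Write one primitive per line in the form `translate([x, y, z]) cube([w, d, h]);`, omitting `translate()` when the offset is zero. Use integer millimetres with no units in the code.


cube([77, 77, 471]);
translate([0, 1494, 0]) cube([77, 77, 471]);
translate([1868, 0, 0]) cube([77, 77, 471]);
translate([1868, 1494, 0]) cube([77, 77, 471]);
translate([77, 0, 221]) cube([1791, 34, 198]);
translate([77, 1537, 221]) cube([1791, 34, 198]);
translate([0, 77, 221]) cube([34, 1417, 198]);
translate([1911, 77, 221]) cube([34, 1417, 198]);
translate([154, 0, 419]) cube([94, 1571, 15]);
translate([325, 0, 419]) cube([94, 1571, 15]);
translate([496, 0, 419]) cube([94, 1571, 15]);
translate([667, 0, 419]) cube([94, 1571, 15]);
translate([838, 0, 419]) cube([94, 1571, 15]);
translate([1009, 0, 419]) cube([94, 1571, 15]);
translate([1180, 0, 419]) cube([94, 1571, 15]);
translate([1351, 0, 419]) cube([94, 1571, 15]);
translate([1522, 0, 419]) cube([94, 1571, 15]);
translate([1693, 0, 419]) cube([94, 1571, 15]);


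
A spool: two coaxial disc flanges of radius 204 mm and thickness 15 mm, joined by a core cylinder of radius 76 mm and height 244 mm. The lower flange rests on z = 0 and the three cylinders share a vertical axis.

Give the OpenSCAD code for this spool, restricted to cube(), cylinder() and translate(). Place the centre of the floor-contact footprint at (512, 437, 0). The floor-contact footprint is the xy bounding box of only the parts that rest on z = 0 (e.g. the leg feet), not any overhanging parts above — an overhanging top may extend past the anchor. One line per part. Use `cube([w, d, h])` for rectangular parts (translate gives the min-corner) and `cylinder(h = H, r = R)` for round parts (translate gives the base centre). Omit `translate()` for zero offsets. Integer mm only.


translate([512, 437, 0]) cylinder(h = 15, r = 204);
translate([512, 437, 15]) cylinder(h = 244, r = 76);
translate([512, 437, 259]) cylinder(h = 15, r = 204);


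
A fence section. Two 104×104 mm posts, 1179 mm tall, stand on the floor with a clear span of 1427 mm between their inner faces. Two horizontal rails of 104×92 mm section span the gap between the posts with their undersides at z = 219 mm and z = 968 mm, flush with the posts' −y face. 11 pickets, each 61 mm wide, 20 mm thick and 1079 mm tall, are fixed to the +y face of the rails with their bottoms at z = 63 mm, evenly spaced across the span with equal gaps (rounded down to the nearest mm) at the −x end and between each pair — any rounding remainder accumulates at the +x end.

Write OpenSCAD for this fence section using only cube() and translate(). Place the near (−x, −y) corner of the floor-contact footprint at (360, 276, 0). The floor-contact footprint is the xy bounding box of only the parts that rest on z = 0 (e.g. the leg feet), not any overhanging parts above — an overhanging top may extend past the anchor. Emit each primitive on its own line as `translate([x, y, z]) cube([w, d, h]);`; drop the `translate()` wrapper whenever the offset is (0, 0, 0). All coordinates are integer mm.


translate([360, 276, 0]) cube([104, 104, 1179]);
translate([1891, 276, 0]) cube([104, 104, 1179]);
translate([464, 276, 219]) cube([1427, 104, 92]);
translate([464, 276, 968]) cube([1427, 104, 92]);
translate([527, 380, 63]) cube([61, 20, 1079]);
translate([651, 380, 63]) cube([61, 20, 1079]);
translate([775, 380, 63]) cube([61, 20, 1079]);
translate([899, 380, 63]) cube([61, 20, 1079]);
translate([1023, 380, 63]) cube([61, 20, 1079]);
translate([1147, 380, 63]) cube([61, 20, 1079]);
translate([1271, 380, 63]) cube([61, 20, 1079]);
translate([1395, 380, 63]) cube([61, 20, 1079]);
translate([1519, 380, 63]) cube([61, 20, 1079]);
translate([1643, 380, 63]) cube([61, 20, 1079]);
translate([1767, 380, 63]) cube([61, 20, 1079]);


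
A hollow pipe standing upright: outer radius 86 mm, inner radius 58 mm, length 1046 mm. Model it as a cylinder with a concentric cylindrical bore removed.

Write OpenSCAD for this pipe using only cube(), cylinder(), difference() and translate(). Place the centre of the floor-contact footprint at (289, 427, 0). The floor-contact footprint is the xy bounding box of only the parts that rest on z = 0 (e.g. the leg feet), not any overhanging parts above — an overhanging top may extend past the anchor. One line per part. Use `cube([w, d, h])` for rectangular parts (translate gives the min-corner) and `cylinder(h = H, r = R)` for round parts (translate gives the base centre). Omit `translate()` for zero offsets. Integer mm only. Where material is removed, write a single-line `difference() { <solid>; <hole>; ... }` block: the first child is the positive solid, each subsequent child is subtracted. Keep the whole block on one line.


difference() { translate([289, 427, 0]) cylinder(h = 1046, r = 86); translate([289, 427, 0]) cylinder(h = 1046, r = 58); }


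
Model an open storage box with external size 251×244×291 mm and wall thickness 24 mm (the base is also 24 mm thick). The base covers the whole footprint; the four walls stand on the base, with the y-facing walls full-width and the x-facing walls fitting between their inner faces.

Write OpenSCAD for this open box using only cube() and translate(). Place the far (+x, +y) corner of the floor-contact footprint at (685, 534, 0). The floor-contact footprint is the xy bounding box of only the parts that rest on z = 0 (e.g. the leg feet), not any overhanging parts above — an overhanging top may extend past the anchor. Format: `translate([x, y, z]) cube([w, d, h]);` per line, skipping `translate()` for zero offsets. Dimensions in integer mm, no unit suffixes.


translate([434, 290, 0]) cube([251, 244, 24]);
translate([434, 290, 24]) cube([251, 24, 267]);
translate([434, 510, 24]) cube([251, 24, 267]);
translate([434, 314, 24]) cube([24, 196, 267]);
translate([661, 314, 24]) cube([24, 196, 267]);


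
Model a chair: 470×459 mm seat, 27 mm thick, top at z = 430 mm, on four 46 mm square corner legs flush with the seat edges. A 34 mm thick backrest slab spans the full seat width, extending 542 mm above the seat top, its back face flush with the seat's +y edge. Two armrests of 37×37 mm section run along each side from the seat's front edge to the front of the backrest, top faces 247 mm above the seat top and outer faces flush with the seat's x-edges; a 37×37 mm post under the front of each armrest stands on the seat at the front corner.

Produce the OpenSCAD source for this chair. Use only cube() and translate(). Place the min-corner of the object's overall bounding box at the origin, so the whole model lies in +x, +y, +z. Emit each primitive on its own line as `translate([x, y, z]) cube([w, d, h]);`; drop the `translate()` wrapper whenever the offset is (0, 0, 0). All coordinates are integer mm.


// leg_h = 430 - 27 = 403
// arm post h = 247 - 37 = 210
translate([0, 0, 403]) cube([470, 459, 27]);
cube([46, 46, 403]);
translate([424, 0, 0]) cube([46, 46, 403]);
translate([0, 413, 0]) cube([46, 46, 403]);
translate([424, 413, 0]) cube([46, 46, 403]);
translate([0, 425, 430]) cube([470, 34, 542]);
translate([0, 0, 640]) cube([37, 425, 37]);
translate([433, 0, 640]) cube([37, 425, 37]);
translate([0, 0, 430]) cube([37, 37, 210]);
translate([433, 0, 430]) cube([37, 37, 210]);


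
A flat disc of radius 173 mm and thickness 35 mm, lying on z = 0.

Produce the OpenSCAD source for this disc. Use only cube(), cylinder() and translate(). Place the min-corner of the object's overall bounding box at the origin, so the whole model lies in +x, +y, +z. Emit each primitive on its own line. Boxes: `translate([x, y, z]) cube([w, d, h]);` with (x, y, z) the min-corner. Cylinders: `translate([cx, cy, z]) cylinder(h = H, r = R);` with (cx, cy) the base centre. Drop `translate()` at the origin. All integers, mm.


translate([173, 173, 0]) cylinder(h = 35, r = 173);


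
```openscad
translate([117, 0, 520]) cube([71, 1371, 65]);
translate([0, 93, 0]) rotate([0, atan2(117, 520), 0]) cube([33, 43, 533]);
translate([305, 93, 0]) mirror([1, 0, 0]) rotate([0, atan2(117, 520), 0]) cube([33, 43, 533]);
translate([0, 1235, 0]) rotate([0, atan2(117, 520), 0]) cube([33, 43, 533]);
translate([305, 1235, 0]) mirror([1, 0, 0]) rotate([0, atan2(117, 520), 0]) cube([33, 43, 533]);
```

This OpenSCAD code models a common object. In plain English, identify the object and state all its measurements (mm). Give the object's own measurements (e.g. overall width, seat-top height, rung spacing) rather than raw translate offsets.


A sawhorse. A 71×1371×65 mm beam (x, y, z) sits on two A-frame leg pairs. Each pair is two raked legs of 33×43 mm section (43 mm along y) splaying symmetrically in x. Each leg rises 520 mm vertically over 117 mm of horizontal reach and is 533 mm long along its own axis. Every leg's outer bottom edge rests on the floor and its outer top edge meets a bottom edge of the beam — the left legs (tilting toward +x) meet the beam's −x bottom edge, the right legs (their mirror images, tilting toward −x) meet its +x bottom edge — so the leg tops tuck under the beam, the beam's underside is 520 mm above the floor, and the feet are 305 mm apart outside-to-outside with the beam centred between them. The two leg pairs are set in 93 mm from either end of the beam.


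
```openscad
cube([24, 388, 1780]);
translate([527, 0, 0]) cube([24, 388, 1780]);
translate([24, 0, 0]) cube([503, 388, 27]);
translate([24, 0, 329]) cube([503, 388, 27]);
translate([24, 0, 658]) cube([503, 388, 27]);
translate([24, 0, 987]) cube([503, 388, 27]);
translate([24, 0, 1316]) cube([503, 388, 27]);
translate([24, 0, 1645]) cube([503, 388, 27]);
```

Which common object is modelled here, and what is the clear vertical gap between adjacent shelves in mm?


A bookshelf. The clear shelf gap is 302 mm.

Two tall side panels with 6 horizontal boards between them — a bookshelf. The first two shelf undersides are at z = 0 and z = 329; with shelf thickness 27, the clear gap is 329 − 0 − 27 = 302 mm.


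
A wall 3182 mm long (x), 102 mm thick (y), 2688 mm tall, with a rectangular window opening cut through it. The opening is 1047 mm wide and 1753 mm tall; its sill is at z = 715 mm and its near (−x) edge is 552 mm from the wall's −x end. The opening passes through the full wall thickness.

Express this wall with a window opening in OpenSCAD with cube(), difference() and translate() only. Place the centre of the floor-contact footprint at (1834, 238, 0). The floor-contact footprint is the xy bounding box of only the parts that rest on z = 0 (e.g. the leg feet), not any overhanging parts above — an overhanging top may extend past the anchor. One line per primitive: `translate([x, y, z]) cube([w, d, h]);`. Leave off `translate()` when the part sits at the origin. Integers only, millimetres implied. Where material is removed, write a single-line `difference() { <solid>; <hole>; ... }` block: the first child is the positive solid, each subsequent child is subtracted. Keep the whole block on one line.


difference() { translate([243, 187, 0]) cube([3182, 102, 2688]); translate([795, 187, 715]) cube([1047, 102, 1753]); }


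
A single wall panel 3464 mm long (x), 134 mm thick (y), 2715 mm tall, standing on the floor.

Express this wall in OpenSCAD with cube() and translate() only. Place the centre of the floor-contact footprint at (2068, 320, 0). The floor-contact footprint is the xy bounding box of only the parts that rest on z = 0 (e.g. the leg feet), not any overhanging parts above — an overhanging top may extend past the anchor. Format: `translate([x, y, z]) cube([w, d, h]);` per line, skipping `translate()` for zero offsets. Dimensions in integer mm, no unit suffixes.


translate([336, 253, 0]) cube([3464, 134, 2715]);


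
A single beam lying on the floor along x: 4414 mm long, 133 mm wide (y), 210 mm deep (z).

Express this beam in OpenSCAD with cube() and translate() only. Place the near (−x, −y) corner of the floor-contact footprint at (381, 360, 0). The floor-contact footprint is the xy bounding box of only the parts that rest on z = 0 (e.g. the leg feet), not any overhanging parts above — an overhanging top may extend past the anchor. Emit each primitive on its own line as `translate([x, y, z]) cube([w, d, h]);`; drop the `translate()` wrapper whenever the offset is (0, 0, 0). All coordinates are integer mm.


translate([381, 360, 0]) cube([4414, 133, 210]);


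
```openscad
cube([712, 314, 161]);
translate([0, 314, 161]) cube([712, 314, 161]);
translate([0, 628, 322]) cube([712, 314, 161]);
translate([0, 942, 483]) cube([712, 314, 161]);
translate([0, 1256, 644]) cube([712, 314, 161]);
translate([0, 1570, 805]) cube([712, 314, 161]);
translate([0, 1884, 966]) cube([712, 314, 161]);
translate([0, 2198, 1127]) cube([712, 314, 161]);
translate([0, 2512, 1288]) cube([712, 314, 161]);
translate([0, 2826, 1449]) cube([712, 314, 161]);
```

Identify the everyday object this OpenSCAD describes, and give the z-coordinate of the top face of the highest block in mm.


A staircase. The total rise is 1610 mm.

10 identical blocks, each offset up and back from the previous — a staircase. Each step is 161 mm tall and there are 10 of them, so the total rise is 10 × 161 = 1610 mm.


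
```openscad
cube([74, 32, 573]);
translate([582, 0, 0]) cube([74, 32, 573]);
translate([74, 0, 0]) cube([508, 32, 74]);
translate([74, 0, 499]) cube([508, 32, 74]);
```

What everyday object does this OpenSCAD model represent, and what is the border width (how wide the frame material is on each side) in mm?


A picture frame. The border width is 74 mm.

Four thin pieces enclosing a rectangular opening — a picture frame. The two full-height stiles are 573 mm tall; the top rail sits at z = 499 and is 74 mm tall, so the border above the opening is 573 − 499 = 74 mm, matching the stile x-width.


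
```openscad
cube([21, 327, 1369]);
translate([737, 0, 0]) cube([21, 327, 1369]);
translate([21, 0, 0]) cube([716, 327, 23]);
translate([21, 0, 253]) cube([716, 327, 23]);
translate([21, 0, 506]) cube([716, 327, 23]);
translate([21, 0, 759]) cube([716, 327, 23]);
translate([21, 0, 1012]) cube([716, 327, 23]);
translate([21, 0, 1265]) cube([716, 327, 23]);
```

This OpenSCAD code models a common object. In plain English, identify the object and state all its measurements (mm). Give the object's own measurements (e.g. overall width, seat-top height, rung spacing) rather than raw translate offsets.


An open bookshelf. Two side panels, each 21 mm thick, 327 mm deep and 1369 mm tall, stand 758 mm apart (outside-to-outside). Between them sit 6 shelves, each 23 mm thick and 327 mm deep, spanning the full gap between the sides. The bottom shelf rests on the floor (its underside at z = 0) and the clear gap between one shelf's top and the next shelf's underside is 230 mm.


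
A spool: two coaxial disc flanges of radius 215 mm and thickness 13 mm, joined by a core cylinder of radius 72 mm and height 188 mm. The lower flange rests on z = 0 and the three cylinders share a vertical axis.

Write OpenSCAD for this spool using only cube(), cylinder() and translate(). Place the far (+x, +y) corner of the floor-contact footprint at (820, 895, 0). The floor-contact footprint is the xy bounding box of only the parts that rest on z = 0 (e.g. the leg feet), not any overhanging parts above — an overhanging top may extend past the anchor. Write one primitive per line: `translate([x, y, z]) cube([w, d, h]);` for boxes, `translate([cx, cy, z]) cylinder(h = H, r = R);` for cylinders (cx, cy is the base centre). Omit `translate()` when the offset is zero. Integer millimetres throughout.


translate([605, 680, 0]) cylinder(h = 13, r = 215);
translate([605, 680, 13]) cylinder(h = 188, r = 72);
translate([605, 680, 201]) cylinder(h = 13, r = 215);


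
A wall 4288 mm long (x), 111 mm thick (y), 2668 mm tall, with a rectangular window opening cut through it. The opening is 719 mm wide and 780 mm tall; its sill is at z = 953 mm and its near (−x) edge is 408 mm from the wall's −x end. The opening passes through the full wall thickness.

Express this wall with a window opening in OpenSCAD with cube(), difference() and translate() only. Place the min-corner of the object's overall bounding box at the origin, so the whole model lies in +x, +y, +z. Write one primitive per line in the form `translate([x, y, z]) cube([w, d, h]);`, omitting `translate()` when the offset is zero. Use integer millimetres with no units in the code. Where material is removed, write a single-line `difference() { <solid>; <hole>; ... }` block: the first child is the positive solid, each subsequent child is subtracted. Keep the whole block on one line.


difference() { cube([4288, 111, 2668]); translate([408, 0, 953]) cube([719, 111, 780]); }


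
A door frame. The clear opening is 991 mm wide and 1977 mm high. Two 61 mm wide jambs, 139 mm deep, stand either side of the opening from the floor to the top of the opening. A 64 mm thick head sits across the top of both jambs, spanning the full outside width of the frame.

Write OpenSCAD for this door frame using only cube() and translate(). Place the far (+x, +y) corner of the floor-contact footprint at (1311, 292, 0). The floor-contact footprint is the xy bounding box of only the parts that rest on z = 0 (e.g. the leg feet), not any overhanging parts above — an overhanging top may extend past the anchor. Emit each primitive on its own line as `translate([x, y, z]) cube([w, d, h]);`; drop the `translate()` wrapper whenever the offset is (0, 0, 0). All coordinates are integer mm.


translate([198, 153, 0]) cube([61, 139, 1977]);
translate([1250, 153, 0]) cube([61, 139, 1977]);
translate([198, 153, 1977]) cube([1113, 139, 64]);


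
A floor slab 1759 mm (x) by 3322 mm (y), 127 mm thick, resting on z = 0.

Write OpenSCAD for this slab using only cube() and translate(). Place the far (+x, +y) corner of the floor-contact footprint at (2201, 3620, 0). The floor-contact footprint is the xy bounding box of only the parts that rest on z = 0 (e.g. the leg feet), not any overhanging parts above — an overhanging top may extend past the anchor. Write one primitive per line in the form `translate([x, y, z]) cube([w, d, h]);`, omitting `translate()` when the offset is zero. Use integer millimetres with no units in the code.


translate([442, 298, 0]) cube([1759, 3322, 127]);


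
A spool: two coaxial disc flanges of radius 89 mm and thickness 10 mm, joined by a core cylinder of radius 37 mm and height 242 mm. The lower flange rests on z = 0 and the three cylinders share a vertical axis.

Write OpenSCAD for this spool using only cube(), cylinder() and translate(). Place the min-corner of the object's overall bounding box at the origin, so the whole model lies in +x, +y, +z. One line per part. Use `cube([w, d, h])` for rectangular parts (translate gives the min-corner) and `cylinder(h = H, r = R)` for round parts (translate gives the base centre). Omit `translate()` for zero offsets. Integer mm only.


translate([89, 89, 0]) cylinder(h = 10, r = 89);
translate([89, 89, 10]) cylinder(h = 242, r = 37);
translate([89, 89, 252]) cylinder(h = 10, r = 89);


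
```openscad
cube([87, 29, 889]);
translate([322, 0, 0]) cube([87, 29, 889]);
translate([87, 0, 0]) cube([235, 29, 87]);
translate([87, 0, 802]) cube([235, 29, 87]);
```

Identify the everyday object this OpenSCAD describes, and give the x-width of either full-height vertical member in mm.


A picture frame. The border width is 87 mm.

Four thin pieces enclosing a rectangular opening — a picture frame. The two full-height stiles are 889 mm tall; the top rail sits at z = 802 and is 87 mm tall, so the border above the opening is 889 − 802 = 87 mm, matching the stile x-width.


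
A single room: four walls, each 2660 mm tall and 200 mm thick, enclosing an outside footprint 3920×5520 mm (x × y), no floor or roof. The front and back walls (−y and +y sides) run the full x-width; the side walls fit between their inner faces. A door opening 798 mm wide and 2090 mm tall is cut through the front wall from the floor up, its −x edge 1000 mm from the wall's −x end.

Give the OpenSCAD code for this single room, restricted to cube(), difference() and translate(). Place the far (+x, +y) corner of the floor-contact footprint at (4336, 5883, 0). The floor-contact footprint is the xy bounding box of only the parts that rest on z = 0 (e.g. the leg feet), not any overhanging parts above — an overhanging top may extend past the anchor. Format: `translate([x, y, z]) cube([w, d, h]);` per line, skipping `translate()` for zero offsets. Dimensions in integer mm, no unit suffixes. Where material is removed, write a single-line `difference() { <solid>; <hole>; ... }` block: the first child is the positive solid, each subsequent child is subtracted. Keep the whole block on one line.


difference() { translate([416, 363, 0]) cube([3920, 200, 2660]); translate([1416, 363, 0]) cube([798, 200, 2090]); }
translate([416, 5683, 0]) cube([3920, 200, 2660]);
translate([416, 563, 0]) cube([200, 5120, 2660]);
translate([4136, 563, 0]) cube([200, 5120, 2660]);


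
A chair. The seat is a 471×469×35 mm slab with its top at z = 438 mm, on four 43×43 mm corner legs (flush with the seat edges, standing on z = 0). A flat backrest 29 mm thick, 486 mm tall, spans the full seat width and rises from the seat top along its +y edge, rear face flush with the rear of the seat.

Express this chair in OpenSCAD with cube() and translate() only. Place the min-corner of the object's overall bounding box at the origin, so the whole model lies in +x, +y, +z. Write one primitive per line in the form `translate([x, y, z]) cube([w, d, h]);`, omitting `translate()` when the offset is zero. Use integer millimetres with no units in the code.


translate([0, 0, 403]) cube([471, 469, 35]);
cube([43, 43, 403]);
translate([428, 0, 0]) cube([43, 43, 403]);
translate([0, 426, 0]) cube([43, 43, 403]);
translate([428, 426, 0]) cube([43, 43, 403]);
translate([0, 440, 438]) cube([471, 29, 486]);


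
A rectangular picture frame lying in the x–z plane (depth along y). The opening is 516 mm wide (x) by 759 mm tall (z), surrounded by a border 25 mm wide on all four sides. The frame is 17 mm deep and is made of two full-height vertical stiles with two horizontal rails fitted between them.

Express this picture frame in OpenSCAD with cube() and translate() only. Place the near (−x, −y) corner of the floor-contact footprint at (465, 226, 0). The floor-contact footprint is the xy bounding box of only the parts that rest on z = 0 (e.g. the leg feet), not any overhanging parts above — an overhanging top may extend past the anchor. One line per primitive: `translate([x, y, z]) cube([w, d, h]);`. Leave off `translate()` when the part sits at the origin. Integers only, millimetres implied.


translate([465, 226, 0]) cube([25, 17, 809]);
translate([1006, 226, 0]) cube([25, 17, 809]);
translate([490, 226, 0]) cube([516, 17, 25]);
translate([490, 226, 784]) cube([516, 17, 25]);


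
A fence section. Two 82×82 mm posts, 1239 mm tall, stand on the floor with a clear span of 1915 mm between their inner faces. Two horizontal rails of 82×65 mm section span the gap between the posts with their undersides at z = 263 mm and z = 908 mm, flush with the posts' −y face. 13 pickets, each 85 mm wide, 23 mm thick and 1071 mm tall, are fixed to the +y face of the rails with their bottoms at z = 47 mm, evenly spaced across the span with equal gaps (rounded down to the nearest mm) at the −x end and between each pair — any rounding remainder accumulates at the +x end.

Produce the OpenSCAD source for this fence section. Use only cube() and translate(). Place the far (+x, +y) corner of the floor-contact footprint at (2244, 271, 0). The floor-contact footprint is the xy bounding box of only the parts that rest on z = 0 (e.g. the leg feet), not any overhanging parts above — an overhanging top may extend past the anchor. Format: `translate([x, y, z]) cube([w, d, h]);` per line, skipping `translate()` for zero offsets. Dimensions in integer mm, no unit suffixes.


translate([165, 189, 0]) cube([82, 82, 1239]);
translate([2162, 189, 0]) cube([82, 82, 1239]);
translate([247, 189, 263]) cube([1915, 82, 65]);
translate([247, 189, 908]) cube([1915, 82, 65]);
translate([304, 271, 47]) cube([85, 23, 1071]);
translate([446, 271, 47]) cube([85, 23, 1071]);
translate([588, 271, 47]) cube([85, 23, 1071]);
translate([730, 271, 47]) cube([85, 23, 1071]);
translate([872, 271, 47]) cube([85, 23, 1071]);
translate([1014, 271, 47]) cube([85, 23, 1071]);
translate([1156, 271, 47]) cube([85, 23, 1071]);
translate([1298, 271, 47]) cube([85, 23, 1071]);
translate([1440, 271, 47]) cube([85, 23, 1071]);
translate([1582, 271, 47]) cube([85, 23, 1071]);
translate([1724, 271, 47]) cube([85, 23, 1071]);
translate([1866, 271, 47]) cube([85, 23, 1071]);
translate([2008, 271, 47]) cube([85, 23, 1071]);


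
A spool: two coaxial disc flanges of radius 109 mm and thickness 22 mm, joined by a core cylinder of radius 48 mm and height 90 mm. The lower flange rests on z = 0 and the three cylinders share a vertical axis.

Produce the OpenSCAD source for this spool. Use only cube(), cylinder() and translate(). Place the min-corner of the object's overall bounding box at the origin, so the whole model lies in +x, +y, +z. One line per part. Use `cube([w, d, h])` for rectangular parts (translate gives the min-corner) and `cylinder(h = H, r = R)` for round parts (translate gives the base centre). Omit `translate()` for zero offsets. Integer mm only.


translate([109, 109, 0]) cylinder(h = 22, r = 109);
translate([109, 109, 22]) cylinder(h = 90, r = 48);
translate([109, 109, 112]) cylinder(h = 22, r = 109);


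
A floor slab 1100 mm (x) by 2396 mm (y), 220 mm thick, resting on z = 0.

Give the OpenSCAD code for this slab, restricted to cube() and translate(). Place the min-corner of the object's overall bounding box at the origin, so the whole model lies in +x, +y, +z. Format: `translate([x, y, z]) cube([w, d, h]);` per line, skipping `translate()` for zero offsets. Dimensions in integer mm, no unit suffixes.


cube([1100, 2396, 220]);


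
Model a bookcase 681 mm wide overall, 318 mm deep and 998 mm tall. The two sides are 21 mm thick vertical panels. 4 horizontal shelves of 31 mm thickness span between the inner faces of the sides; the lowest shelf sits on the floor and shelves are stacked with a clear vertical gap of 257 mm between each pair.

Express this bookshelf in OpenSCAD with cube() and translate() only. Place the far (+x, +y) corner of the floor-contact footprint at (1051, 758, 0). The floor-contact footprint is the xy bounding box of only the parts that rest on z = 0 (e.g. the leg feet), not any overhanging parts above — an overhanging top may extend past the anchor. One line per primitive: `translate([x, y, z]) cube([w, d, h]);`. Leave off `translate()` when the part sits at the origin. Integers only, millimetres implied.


translate([370, 440, 0]) cube([21, 318, 998]);
translate([1030, 440, 0]) cube([21, 318, 998]);
translate([391, 440, 0]) cube([639, 318, 31]);
translate([391, 440, 288]) cube([639, 318, 31]);
translate([391, 440, 576]) cube([639, 318, 31]);
translate([391, 440, 864]) cube([639, 318, 31]);


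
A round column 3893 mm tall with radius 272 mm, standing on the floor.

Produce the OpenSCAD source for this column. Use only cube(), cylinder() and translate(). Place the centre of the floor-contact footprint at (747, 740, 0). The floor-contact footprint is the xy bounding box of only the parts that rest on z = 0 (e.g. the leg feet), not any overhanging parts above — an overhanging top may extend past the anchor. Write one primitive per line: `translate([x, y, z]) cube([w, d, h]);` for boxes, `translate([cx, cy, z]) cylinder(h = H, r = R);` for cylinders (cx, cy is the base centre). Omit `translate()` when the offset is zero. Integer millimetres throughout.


translate([747, 740, 0]) cylinder(h = 3893, r = 272);


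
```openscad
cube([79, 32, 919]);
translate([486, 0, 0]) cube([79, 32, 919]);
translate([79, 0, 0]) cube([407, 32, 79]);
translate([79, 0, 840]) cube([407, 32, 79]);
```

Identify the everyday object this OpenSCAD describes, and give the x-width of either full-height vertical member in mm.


A picture frame. The border width is 79 mm.

Four thin pieces enclosing a rectangular opening — a picture frame. The two full-height stiles are 919 mm tall; the top rail sits at z = 840 and is 79 mm tall, so the border above the opening is 919 − 840 = 79 mm, matching the stile x-width.


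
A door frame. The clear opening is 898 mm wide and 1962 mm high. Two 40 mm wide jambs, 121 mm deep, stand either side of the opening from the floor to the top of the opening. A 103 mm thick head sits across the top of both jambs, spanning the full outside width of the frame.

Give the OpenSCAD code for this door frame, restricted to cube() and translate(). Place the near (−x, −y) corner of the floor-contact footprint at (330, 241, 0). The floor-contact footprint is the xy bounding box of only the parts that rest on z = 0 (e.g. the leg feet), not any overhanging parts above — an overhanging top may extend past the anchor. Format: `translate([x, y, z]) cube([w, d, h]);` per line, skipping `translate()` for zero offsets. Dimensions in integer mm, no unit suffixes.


translate([330, 241, 0]) cube([40, 121, 1962]);
translate([1268, 241, 0]) cube([40, 121, 1962]);
translate([330, 241, 1962]) cube([978, 121, 103]);


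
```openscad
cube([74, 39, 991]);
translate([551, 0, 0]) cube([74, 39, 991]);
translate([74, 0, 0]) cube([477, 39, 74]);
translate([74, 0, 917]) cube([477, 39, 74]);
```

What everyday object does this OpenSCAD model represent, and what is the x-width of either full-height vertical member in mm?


A picture frame. The border width is 74 mm.

Four thin pieces enclosing a rectangular opening — a picture frame. The two full-height stiles are 991 mm tall; the top rail sits at z = 917 and is 74 mm tall, so the border above the opening is 991 − 917 = 74 mm, matching the stile x-width.


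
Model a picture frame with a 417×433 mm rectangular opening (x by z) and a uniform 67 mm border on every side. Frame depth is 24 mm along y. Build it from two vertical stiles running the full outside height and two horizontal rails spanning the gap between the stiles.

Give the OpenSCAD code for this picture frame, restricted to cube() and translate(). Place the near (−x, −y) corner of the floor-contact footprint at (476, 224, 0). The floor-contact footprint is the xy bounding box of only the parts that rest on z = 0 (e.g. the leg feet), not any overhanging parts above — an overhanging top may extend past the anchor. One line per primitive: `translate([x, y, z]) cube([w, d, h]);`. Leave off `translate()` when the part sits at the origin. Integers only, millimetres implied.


translate([476, 224, 0]) cube([67, 24, 567]);
translate([960, 224, 0]) cube([67, 24, 567]);
translate([543, 224, 0]) cube([417, 24, 67]);
translate([543, 224, 500]) cube([417, 24, 67]);


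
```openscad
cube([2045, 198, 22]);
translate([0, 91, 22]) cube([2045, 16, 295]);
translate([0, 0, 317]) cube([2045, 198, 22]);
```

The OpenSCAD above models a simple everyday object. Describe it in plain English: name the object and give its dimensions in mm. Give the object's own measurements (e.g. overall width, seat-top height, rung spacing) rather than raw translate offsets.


An I-beam lying along x, 2045 mm long. Overall section height 339 mm. Two flanges 198 mm wide (y) and 22 mm thick, one on the floor and one at the top; a web 16 mm thick runs between them, centred on the flange width.
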